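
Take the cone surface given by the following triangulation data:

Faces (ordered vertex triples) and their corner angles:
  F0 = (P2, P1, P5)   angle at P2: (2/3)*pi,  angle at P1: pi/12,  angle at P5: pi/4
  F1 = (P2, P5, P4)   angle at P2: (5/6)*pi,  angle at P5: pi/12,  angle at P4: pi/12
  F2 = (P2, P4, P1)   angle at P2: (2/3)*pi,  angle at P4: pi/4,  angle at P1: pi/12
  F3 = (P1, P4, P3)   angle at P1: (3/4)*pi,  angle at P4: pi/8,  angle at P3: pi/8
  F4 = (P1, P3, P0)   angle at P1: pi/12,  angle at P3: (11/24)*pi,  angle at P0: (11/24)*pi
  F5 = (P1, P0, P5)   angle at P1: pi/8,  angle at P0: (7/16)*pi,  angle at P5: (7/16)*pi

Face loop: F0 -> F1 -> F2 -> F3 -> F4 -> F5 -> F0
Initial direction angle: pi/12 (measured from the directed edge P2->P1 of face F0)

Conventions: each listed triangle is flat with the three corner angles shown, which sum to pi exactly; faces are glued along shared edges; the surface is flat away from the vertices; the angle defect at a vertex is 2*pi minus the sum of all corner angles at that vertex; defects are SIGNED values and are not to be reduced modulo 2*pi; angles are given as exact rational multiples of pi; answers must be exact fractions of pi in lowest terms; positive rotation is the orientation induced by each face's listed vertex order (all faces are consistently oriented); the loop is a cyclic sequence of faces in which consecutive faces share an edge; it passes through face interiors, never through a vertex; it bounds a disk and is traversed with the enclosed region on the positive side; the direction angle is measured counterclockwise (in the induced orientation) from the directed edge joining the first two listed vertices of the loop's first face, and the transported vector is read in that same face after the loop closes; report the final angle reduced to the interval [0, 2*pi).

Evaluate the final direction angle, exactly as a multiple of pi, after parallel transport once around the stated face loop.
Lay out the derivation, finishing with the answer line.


enclosed vertex P1: corner angles sum to (9/8)*pi, defect = 2*pi - (9/8)*pi = (7/8)*pi
enclosed vertex P2: corner angles sum to (13/6)*pi, defect = 2*pi - (13/6)*pi = -pi/6
final direction = starting direction + enclosed defect total, reduced mod 2*pi (induced orientation)
final angle = pi/12 + (17/24)*pi = (19/24)*pi (mod 2*pi)

Answer: final direction angle = (19/24)*pi


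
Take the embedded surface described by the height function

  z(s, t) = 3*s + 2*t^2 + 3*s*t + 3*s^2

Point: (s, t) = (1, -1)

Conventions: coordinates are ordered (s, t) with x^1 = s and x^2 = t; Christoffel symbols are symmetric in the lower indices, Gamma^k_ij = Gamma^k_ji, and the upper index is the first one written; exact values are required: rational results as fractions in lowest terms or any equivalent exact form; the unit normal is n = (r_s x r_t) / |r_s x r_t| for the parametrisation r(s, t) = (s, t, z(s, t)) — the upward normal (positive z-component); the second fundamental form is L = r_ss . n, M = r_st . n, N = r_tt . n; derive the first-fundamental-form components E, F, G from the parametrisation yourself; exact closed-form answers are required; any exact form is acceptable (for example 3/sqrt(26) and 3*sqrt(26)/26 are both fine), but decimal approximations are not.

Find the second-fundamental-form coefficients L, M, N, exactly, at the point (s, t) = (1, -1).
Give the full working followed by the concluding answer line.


z_s = 6, z_t = -1, z_ss = 6, z_st = 3, z_tt = 4
E = 37, F = -6, G = 2; answer radicand W^2 = 38
unnormalised second-form numerators: l = 6, m = 3, n = 4; L = l/sqrt(38), and similarly M = m/sqrt(W^2), N = n/sqrt(W^2)

Answer: L = 3*sqrt(38)/19, M = 3*sqrt(38)/38, N = 2*sqrt(38)/19


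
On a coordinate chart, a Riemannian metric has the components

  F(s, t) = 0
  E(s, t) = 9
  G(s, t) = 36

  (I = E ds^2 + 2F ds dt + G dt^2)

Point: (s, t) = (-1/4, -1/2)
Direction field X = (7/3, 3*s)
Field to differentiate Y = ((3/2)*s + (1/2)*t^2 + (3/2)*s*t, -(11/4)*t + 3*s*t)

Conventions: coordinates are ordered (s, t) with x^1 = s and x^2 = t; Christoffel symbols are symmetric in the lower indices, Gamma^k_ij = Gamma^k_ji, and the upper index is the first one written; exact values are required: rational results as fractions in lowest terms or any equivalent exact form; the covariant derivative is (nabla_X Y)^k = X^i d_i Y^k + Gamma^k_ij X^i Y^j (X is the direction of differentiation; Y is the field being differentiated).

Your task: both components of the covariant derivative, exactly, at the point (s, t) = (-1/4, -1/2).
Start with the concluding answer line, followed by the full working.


Answer: (nabla_X Y)^s = 77/32, (nabla_X Y)^t = -7/8

E = 9, F = 0, G = 36 at the point
E_s = 0, E_t = 0, F_s = 0, F_t = 0, G_s = 0, G_t = 0
EG - F^2 = 324;  g^inv = (1/324) * [[36, 0], [0, 9]]
first-kind symbols [ij,l] = (1/2)(d_i g_jl + d_j g_il - d_l g_ij): [ss,s] = E_s/2 = 0, [ss,t] = F_s - E_t/2 = 0, [st,s] = E_t/2 = 0, [st,t] = G_s/2 = 0, [tt,s] = F_t - G_s/2 = 0, [tt,t] = G_t/2 = 0
Gamma^s_ij = (G*[ij,s] - F*[ij,t])/(EG - F^2), Gamma^t_ij = (E*[ij,t] - F*[ij,s])/(EG - F^2)
Gamma_sss = 0, Gamma_sst = 0, Gamma_stt = 0, Gamma_tss = 0, Gamma_tst = 0, Gamma_ttt = 0
X = (7/3, -3/4), Y = (-1/16, 7/4) at the point


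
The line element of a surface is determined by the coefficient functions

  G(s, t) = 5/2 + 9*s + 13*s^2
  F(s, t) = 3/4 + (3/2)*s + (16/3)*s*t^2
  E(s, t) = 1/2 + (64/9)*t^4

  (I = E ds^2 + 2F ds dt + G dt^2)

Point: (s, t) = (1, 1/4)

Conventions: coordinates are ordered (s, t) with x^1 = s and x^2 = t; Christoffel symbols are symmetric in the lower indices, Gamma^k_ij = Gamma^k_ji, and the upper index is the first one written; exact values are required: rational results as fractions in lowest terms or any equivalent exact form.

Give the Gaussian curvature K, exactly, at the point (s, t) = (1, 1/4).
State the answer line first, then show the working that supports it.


Answer: K = -400/47753

E = 19/36, F = 31/12, G = 49/2, EG - F^2 = 901/144 at the point
E_s = 0, E_t = 4/9, F_s = 11/6, F_t = 8/3, G_s = 35, G_t = 0
E_tt = 16/3, F_st = 8/3, G_ss = 26
The intrinsic route: Brioschi's K = (det M1 - det M2)/(EG - F^2)^2.
M1 = [[-E_tt/2 + F_st - G_ss/2, E_s/2, F_s - E_t/2], [F_t - G_s/2, E, F], [G_t/2, F, G]] = [[-13, 0, 29/18], [-89/6, 19/36, 31/12], [0, 31/12, 49/2]]; det M1 = -46357/324
M2 = [[0, E_t/2, G_s/2], [E_t/2, E, F], [G_s/2, F, G]] = [[0, 2/9, 35/2], [2/9, 19/36, 31/12], [35/2, 31/12, 49/2]]; det M2 = -185003/1296
det M1 - det M2 = -425/1296; K = -425/1296 / (901/144)^2 = -400/47753


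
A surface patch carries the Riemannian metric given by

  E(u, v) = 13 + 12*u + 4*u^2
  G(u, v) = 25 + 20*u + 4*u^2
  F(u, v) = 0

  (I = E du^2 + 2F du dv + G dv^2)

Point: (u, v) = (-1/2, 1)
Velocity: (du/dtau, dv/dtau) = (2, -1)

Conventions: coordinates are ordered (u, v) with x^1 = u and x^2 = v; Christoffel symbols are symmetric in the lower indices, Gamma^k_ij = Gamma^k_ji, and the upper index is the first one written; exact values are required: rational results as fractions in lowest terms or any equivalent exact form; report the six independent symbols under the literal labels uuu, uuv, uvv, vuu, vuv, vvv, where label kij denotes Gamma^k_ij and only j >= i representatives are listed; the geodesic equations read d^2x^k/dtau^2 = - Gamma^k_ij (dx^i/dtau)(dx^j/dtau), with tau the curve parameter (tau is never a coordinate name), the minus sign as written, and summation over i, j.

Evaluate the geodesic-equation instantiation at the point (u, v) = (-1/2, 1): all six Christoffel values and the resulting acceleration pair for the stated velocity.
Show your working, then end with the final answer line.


E = 8, F = 0, G = 16 at the point
E_u = 8, E_v = 0, F_u = 0, F_v = 0, G_u = 16, G_v = 0
EG - F^2 = 128;  g^inv = (1/128) * [[16, 0], [0, 8]]
first-kind symbols [ij,l] = (1/2)(d_i g_jl + d_j g_il - d_l g_ij): [uu,u] = E_u/2 = 4, [uu,v] = F_u - E_v/2 = 0, [uv,u] = E_v/2 = 0, [uv,v] = G_u/2 = 8, [vv,u] = F_v - G_u/2 = -8, [vv,v] = G_v/2 = 0
Gamma^u_ij = (G*[ij,u] - F*[ij,v])/(EG - F^2), Gamma^v_ij = (E*[ij,v] - F*[ij,u])/(EG - F^2)
Gamma_uuu = 1/2, Gamma_uuv = 0, Gamma_uvv = -1, Gamma_vuu = 0, Gamma_vuv = 1/2, Gamma_vvv = 0
d^2u/dtau^2 = -(Gamma_uuu*(2)^2 + 2*Gamma_uuv*(2)*(-1) + Gamma_uvv*(-1)^2) = -1
d^2v/dtau^2 = -(Gamma_vuu*(2)^2 + 2*Gamma_vuv*(2)*(-1) + Gamma_vvv*(-1)^2) = 2

Answer: Gamma_uuu = 1/2, Gamma_uuv = 0, Gamma_uvv = -1, Gamma_vuu = 0, Gamma_vuv = 1/2, Gamma_vvv = 0; accelerations (d^2u/dtau^2, d^2v/dtau^2) = (-1, 2)


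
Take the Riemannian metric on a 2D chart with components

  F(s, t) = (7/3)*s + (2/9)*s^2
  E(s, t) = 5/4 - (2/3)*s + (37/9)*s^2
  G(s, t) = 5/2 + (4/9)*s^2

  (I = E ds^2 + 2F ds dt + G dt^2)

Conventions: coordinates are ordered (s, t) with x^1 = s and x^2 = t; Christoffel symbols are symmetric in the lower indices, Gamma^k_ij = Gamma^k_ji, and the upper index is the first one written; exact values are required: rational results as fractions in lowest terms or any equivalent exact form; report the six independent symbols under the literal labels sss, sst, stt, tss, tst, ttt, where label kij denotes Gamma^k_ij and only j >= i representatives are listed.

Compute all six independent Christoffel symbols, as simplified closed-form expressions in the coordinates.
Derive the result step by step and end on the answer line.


E = 5/4 - (2/3)*s + (37/9)*s^2; F = (7/3)*s + (2/9)*s^2; G = 5/2 + (4/9)*s^2
Gamma^k_ij = (1/2) g^{kl} (d_i g_jl + d_j g_il - d_l g_ij), with g^inv = (1/(EG-F^2)) [[G, -F], [-F, E]]
first partials: E_s = -2/3 + (74/9)*s, E_t = 0, F_s = 7/3 + (4/9)*s, F_t = 0, G_s = (8/9)*s, G_t = 0
D = EG - F^2 = 25/8 - (5/3)*s + (97/18)*s^2 - (4/3)*s^3 + (16/9)*s^4
expanded: Gamma^s_ss = (G E_s - 2F F_s + F E_t)/(2D), Gamma^s_st = (G E_t - F G_s)/(2D), Gamma^s_tt = (2G F_t - G G_s - F G_t)/(2D), Gamma^t_ss = (2E F_s - E E_t - F E_s)/(2D), Gamma^t_st = (E G_s - F E_t)/(2D), Gamma^t_tt = (E G_t - 2F F_t + F G_s)/(2D); substitute and cancel common factors

Answer: Gamma_sss = (1120*s^3 - 1104*s^2 + 3132*s - 540)/(1152*s^4 - 864*s^3 + 3492*s^2 - 1080*s + 2025), Gamma_sst = (-64*s^3 - 672*s^2)/(1152*s^4 - 864*s^3 + 3492*s^2 - 1080*s + 2025), Gamma_stt = (-128*s^3 - 720*s)/(1152*s^4 - 864*s^3 + 3492*s^2 - 1080*s + 2025), Gamma_tss = (592*s^3 - 144*s^2 - 144*s + 1890)/(1152*s^4 - 864*s^3 + 3492*s^2 - 1080*s + 2025), Gamma_tst = (1184*s^3 - 192*s^2 + 360*s)/(1152*s^4 - 864*s^3 + 3492*s^2 - 1080*s + 2025), Gamma_ttt = (64*s^3 + 672*s^2)/(1152*s^4 - 864*s^3 + 3492*s^2 - 1080*s + 2025)


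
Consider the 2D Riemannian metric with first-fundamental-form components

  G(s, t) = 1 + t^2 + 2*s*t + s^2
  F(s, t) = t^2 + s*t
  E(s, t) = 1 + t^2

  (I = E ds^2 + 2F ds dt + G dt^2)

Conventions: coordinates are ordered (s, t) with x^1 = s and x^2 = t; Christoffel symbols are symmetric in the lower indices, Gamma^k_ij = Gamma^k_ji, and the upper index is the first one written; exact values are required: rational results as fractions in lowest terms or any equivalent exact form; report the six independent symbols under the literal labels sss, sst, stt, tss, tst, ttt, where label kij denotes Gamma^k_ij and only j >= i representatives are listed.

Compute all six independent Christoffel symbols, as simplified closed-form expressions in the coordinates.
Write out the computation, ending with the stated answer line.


E = 1 + t^2; F = t^2 + s*t; G = 1 + t^2 + 2*s*t + s^2
Gamma^k_ij = (1/2) g^{kl} (d_i g_jl + d_j g_il - d_l g_ij), with g^inv = (1/(EG-F^2)) [[G, -F], [-F, E]]
first partials: E_s = 0, E_t = 2*t, F_s = t, F_t = 2*t + s, G_s = 2*t + 2*s, G_t = 2*t + 2*s
D = EG - F^2 = 1 + 2*t^2 + 2*s*t + s^2
expanded: Gamma^s_ss = (G E_s - 2F F_s + F E_t)/(2D), Gamma^s_st = (G E_t - F G_s)/(2D), Gamma^s_tt = (2G F_t - G G_s - F G_t)/(2D), Gamma^t_ss = (2E F_s - E E_t - F E_s)/(2D), Gamma^t_st = (E G_s - F E_t)/(2D), Gamma^t_tt = (E G_t - 2F F_t + F G_s)/(2D); substitute and cancel common factors

Answer: Gamma_sss = 0, Gamma_sst = t/(s^2 + 2*s*t + 2*t^2 + 1), Gamma_stt = t/(s^2 + 2*s*t + 2*t^2 + 1), Gamma_tss = 0, Gamma_tst = (s + t)/(s^2 + 2*s*t + 2*t^2 + 1), Gamma_ttt = (s + t)/(s^2 + 2*s*t + 2*t^2 + 1)


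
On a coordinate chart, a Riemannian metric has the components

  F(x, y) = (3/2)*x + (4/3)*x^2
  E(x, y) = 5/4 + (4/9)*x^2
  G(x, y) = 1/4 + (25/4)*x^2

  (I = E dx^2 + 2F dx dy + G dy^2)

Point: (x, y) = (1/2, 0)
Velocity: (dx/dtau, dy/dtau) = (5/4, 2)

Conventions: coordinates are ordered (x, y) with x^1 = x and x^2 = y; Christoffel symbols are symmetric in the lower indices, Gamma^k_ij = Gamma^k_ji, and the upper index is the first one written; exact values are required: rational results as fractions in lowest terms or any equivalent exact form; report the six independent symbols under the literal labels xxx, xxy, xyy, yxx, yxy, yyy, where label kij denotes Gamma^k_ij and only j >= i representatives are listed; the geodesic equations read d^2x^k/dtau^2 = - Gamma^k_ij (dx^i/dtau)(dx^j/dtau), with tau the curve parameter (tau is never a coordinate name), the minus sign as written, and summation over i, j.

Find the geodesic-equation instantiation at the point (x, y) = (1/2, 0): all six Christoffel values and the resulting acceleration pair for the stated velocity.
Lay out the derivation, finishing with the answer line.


E = 49/36, F = 13/12, G = 29/16 at the point
E_x = 4/9, E_y = 0, F_x = 17/6, F_y = 0, G_x = 25/4, G_y = 0
EG - F^2 = 745/576;  g^inv = (576/745) * [[29/16, -13/12], [-13/12, 49/36]]
first-kind symbols [ij,l] = (1/2)(d_i g_jl + d_j g_il - d_l g_ij): [xx,x] = E_x/2 = 2/9, [xx,y] = F_x - E_y/2 = 17/6, [xy,x] = E_y/2 = 0, [xy,y] = G_x/2 = 25/8, [yy,x] = F_y - G_x/2 = -25/8, [yy,y] = G_y/2 = 0
Gamma^x_ij = (G*[ij,x] - F*[ij,y])/(EG - F^2), Gamma^y_ij = (E*[ij,y] - F*[ij,x])/(EG - F^2)
Gamma_xxx = -1536/745, Gamma_xxy = -390/149, Gamma_xyy = -1305/298, Gamma_yxx = 6248/2235, Gamma_yxy = 490/149, Gamma_yyy = 390/149
d^2x/dtau^2 = -(Gamma_xxx*(5/4)^2 + 2*Gamma_xxy*(5/4)*(2) + Gamma_xyy*(2)^2) = 5040/149
d^2y/dtau^2 = -(Gamma_yxx*(5/4)^2 + 2*Gamma_yxy*(5/4)*(2) + Gamma_yyy*(2)^2) = -27965/894

Answer: Gamma_xxx = -1536/745, Gamma_xxy = -390/149, Gamma_xyy = -1305/298, Gamma_yxx = 6248/2235, Gamma_yxy = 490/149, Gamma_yyy = 390/149; accelerations (d^2x/dtau^2, d^2y/dtau^2) = (5040/149, -27965/894)


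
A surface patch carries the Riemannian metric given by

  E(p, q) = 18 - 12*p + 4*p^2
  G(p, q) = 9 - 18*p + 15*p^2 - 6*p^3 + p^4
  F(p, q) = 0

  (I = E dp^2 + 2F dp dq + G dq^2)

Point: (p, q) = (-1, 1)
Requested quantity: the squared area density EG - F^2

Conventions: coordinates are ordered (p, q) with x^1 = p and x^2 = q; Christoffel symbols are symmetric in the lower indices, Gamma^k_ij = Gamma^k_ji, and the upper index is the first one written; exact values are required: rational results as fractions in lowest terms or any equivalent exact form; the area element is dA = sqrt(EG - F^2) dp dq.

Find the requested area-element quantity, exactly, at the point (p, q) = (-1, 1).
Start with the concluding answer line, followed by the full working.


Answer: EG - F^2 = 1666

E = 34, F = 0, G = 49; EG - F^2 = 1666


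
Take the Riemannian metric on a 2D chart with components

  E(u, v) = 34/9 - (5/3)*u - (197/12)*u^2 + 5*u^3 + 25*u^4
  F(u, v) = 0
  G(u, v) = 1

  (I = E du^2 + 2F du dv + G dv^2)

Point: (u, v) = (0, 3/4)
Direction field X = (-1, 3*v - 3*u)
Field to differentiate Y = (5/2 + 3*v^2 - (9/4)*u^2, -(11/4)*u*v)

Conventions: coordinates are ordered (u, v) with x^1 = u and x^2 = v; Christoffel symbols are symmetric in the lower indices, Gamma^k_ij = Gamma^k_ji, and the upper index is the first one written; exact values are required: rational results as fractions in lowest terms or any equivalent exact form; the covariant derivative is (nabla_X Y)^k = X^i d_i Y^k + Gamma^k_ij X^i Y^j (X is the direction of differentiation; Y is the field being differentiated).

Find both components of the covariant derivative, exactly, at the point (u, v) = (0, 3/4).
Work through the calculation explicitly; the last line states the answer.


E = 34/9, F = 0, G = 1 at the point
E_u = -5/3, E_v = 0, F_u = 0, F_v = 0, G_u = 0, G_v = 0
EG - F^2 = 34/9;  g^inv = (9/34) * [[1, 0], [0, 34/9]]
first-kind symbols [ij,l] = (1/2)(d_i g_jl + d_j g_il - d_l g_ij): [uu,u] = E_u/2 = -5/6, [uu,v] = F_u - E_v/2 = 0, [uv,u] = E_v/2 = 0, [uv,v] = G_u/2 = 0, [vv,u] = F_v - G_u/2 = 0, [vv,v] = G_v/2 = 0
Gamma^u_ij = (G*[ij,u] - F*[ij,v])/(EG - F^2), Gamma^v_ij = (E*[ij,v] - F*[ij,u])/(EG - F^2)
Gamma_uuu = -15/68, Gamma_uuv = 0, Gamma_uvv = 0, Gamma_vuu = 0, Gamma_vuv = 0, Gamma_vvv = 0
X = (-1, 9/4), Y = (67/16, 0) at the point

Answer: (nabla_X Y)^u = 12021/1088, (nabla_X Y)^v = 33/16


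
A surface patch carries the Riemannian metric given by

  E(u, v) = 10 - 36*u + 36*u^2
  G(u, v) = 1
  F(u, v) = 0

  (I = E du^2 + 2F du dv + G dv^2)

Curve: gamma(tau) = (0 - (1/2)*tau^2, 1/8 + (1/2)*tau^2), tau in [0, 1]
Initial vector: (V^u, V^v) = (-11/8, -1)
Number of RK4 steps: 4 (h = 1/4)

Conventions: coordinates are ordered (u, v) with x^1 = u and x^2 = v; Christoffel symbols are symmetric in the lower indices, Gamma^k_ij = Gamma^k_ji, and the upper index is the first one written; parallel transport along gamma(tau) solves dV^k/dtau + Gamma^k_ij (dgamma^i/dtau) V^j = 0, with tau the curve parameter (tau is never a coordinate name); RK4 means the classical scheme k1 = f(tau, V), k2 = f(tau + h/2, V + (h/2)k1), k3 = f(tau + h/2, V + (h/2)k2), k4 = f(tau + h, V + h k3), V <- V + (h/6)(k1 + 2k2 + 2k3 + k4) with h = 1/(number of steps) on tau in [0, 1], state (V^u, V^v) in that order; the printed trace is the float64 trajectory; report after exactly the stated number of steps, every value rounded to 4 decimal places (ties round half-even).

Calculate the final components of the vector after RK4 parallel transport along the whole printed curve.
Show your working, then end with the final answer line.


gamma'(tau) = (-tau, tau); f(tau, V)^k = -Gamma^k_ij(gamma(tau)) gamma'^i(tau) V^j; h = 1/4; intermediate values shown to 6 dp
curve data and Christoffel symbols at the stage parameters:
  tau = 0.000000: gamma = (0.000000, 0.125000), gamma' = (0.000000, 0.000000); Gamma_uuu = -1.800000, Gamma_uuv = 0.000000, Gamma_uvv = 0.000000, Gamma_vuu = 0.000000, Gamma_vuv = 0.000000, Gamma_vvv = 0.000000
  tau = 0.125000: gamma = (-0.007812, 0.132812), gamma' = (-0.125000, 0.125000); Gamma_uuu = -1.777736, Gamma_uuv = 0.000000, Gamma_uvv = 0.000000, Gamma_vuu = 0.000000, Gamma_vuv = 0.000000, Gamma_vvv = 0.000000
  tau = 0.250000: gamma = (-0.031250, 0.156250), gamma' = (-0.250000, 0.250000); Gamma_uuu = -1.713686, Gamma_uuv = 0.000000, Gamma_uvv = 0.000000, Gamma_vuu = 0.000000, Gamma_vuv = 0.000000, Gamma_vvv = 0.000000
  tau = 0.375000: gamma = (-0.070312, 0.195312), gamma' = (-0.375000, 0.375000); Gamma_uuu = -1.615460, Gamma_uuv = 0.000000, Gamma_uvv = 0.000000, Gamma_vuu = 0.000000, Gamma_vuv = 0.000000, Gamma_vvv = 0.000000
  tau = 0.500000: gamma = (-0.125000, 0.250000), gamma' = (-0.500000, 0.500000); Gamma_uuu = -1.493776, Gamma_uuv = 0.000000, Gamma_uvv = 0.000000, Gamma_vuu = 0.000000, Gamma_vuv = 0.000000, Gamma_vvv = 0.000000
  tau = 0.625000: gamma = (-0.195312, 0.320312), gamma' = (-0.625000, 0.625000); Gamma_uuu = -1.360058, Gamma_uuv = 0.000000, Gamma_uvv = 0.000000, Gamma_vuu = 0.000000, Gamma_vuv = 0.000000, Gamma_vvv = 0.000000
  tau = 0.750000: gamma = (-0.281250, 0.406250), gamma' = (-0.750000, 0.750000); Gamma_uuu = -1.224282, Gamma_uuv = 0.000000, Gamma_uvv = 0.000000, Gamma_vuu = 0.000000, Gamma_vuv = 0.000000, Gamma_vvv = 0.000000
  tau = 0.875000: gamma = (-0.382812, 0.507812), gamma' = (-0.875000, 0.875000); Gamma_uuu = -1.093760, Gamma_uuv = 0.000000, Gamma_uvv = 0.000000, Gamma_vuu = 0.000000, Gamma_vuv = 0.000000, Gamma_vvv = 0.000000
  tau = 1.000000: gamma = (-0.500000, 0.625000), gamma' = (-1.000000, 1.000000); Gamma_uuu = -0.972973, Gamma_uuv = 0.000000, Gamma_uvv = 0.000000, Gamma_vuu = 0.000000, Gamma_vuv = 0.000000, Gamma_vvv = 0.000000
step 0: V^u = -1.3750, V^v = -1.0000
step 1: k1 = (0.000000, 0.000000), k2 = (0.305548, 0.000000), k3 = (0.297061, 0.000000), k4 = (0.557263, 0.000000); V <- V + (h/6)(k1 + 2k2 + 2k3 + k4): V^u = -1.3016, V^v = -1.0000
step 2: k1 = (0.557618, 0.000000), k2 = (0.746258, 0.000000), k3 = (0.731974, 0.000000), k4 = (0.835446, 0.000000); V <- V + (h/6)(k1 + 2k2 + 2k3 + k4): V^u = -1.1203, V^v = -1.0000
step 3: k1 = (0.836763, 0.000000), k2 = (0.863414, 0.000000), k3 = (0.860582, 0.000000), k4 = (0.831153, 0.000000); V <- V + (h/6)(k1 + 2k2 + 2k3 + k4): V^u = -0.9072, V^v = -1.0000
step 4: k1 = (0.832974, 0.000000), k2 = (0.768549, 0.000000), k3 = (0.776256, 0.000000), k4 = (0.693833, 0.000000); V <- V + (h/6)(k1 + 2k2 + 2k3 + k4): V^u = -0.7148, V^v = -1.0000

Answer: V^u = -0.7148, V^v = -1.0000


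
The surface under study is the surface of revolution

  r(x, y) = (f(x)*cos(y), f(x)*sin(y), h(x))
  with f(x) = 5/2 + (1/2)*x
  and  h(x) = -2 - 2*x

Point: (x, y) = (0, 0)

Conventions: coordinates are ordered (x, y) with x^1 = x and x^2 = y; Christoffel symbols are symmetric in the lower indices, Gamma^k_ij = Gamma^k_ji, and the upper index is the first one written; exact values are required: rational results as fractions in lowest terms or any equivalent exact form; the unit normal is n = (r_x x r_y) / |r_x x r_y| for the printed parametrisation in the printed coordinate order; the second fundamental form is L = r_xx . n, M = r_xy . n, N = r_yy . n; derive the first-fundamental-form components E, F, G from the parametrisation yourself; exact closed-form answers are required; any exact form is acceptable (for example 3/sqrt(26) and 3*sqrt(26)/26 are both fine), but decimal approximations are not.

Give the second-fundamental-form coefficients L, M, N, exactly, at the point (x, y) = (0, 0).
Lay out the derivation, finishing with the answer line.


f = 5/2, f' = 1/2, f'' = 0, h' = -2, h'' = 0
E = 17/4, F = 0, G = 25/4; answer radicand W^2 = 17/4
unnormalised second-form numerators: l = 0, m = 0, n = -5; L = l/sqrt(17/4), and similarly M = m/sqrt(W^2), N = n/sqrt(W^2)

Answer: L = 0, M = 0, N = -10*sqrt(17)/17


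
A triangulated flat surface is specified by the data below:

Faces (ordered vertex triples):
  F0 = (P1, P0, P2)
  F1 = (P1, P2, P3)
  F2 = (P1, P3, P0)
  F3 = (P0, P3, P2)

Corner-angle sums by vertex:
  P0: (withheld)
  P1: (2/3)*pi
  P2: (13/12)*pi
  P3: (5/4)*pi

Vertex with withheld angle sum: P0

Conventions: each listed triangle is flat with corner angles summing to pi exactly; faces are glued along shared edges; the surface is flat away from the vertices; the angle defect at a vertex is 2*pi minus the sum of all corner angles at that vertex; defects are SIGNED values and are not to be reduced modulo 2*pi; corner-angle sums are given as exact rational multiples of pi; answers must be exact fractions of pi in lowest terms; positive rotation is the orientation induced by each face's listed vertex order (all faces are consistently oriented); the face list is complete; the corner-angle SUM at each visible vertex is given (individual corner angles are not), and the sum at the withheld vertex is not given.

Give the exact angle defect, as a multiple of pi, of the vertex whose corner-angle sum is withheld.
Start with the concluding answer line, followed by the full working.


Answer: defect(P0) = pi

V = 4, E = 6, F = 4; chi = V - E + F = 2
Gauss-Bonnet: total defect = 2*pi*chi = 4*pi; visible defects sum to 3*pi


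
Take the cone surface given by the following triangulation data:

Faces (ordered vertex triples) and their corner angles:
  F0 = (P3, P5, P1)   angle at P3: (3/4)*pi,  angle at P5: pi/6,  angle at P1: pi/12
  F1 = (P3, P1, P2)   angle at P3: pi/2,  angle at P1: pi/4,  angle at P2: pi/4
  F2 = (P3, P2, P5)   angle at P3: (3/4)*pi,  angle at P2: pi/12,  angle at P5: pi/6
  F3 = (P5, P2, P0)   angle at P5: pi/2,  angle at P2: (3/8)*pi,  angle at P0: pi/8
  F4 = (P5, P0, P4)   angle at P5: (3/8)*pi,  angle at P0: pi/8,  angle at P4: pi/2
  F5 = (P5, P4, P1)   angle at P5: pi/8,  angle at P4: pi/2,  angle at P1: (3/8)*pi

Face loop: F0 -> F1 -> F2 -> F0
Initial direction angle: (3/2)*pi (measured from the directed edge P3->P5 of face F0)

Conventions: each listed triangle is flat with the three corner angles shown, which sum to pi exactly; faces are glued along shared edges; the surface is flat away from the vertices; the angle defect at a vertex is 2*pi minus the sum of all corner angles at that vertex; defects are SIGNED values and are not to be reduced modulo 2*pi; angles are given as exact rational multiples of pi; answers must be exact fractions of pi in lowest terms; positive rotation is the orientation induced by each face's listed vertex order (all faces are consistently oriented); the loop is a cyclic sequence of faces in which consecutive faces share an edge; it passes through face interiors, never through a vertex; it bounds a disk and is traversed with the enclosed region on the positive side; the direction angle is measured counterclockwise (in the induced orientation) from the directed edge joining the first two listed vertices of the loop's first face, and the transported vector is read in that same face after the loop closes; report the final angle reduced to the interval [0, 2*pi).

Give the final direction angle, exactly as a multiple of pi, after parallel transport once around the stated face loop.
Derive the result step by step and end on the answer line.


enclosed vertex P3: corner angles sum to 2*pi, defect = 2*pi - 2*pi = 0
by Gauss-Bonnet the loop rotates the vector by the enclosed defect sum (positive orientation, mod 2*pi)
final angle = (3/2)*pi + 0 = (3/2)*pi (mod 2*pi)

Answer: final direction angle = (3/2)*pi


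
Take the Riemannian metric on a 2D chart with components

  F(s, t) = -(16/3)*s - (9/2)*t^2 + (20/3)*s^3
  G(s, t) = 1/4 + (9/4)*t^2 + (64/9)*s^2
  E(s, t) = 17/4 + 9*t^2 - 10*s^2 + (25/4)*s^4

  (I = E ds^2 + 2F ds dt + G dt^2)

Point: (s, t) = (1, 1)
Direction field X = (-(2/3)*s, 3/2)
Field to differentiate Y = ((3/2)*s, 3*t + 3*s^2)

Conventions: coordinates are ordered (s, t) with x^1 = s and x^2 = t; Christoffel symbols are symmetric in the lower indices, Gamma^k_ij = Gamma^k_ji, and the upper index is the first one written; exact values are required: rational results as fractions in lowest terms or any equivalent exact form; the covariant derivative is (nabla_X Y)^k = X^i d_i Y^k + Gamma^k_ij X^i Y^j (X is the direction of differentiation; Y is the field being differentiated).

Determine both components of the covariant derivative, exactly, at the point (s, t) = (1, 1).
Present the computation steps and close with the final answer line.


E = 19/2, F = -19/6, G = 173/18 at the point
E_s = 5, E_t = 18, F_s = 44/3, F_t = -9, G_s = 128/9, G_t = 9/2
EG - F^2 = 1463/18;  g^inv = (18/1463) * [[173/18, 19/6], [19/6, 19/2]]
first-kind symbols [ij,l] = (1/2)(d_i g_jl + d_j g_il - d_l g_ij): [ss,s] = E_s/2 = 5/2, [ss,t] = F_s - E_t/2 = 17/3, [st,s] = E_t/2 = 9, [st,t] = G_s/2 = 64/9, [tt,s] = F_t - G_s/2 = -145/9, [tt,t] = G_t/2 = 9/4
Gamma^s_ij = (G*[ij,s] - F*[ij,t])/(EG - F^2), Gamma^t_ij = (E*[ij,t] - F*[ij,s])/(EG - F^2)
Gamma_sss = 1511/2926, Gamma_sst = 841/627, Gamma_stt = -95723/52668, Gamma_tss = 117/154, Gamma_tst = 13/11, Gamma_ttt = -337/924
X = (-2/3, 3/2), Y = (3/2, 6) at the point

Answer: (nabla_X Y)^s = -88750/4389, (nabla_X Y)^t = -432/77


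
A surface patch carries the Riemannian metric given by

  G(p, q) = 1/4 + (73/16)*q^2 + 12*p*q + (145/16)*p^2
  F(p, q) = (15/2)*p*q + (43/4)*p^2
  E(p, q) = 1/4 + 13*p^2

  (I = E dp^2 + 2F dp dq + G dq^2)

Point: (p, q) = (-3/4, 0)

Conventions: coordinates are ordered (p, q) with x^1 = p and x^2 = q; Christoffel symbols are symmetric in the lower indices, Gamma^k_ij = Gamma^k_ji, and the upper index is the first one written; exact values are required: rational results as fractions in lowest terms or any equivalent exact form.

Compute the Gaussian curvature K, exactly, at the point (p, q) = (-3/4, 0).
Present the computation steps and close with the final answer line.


E = 121/16, F = 387/64, G = 1369/256, EG - F^2 = 1985/512 at the point
E_p = -39/2, E_q = 0, F_p = -129/8, F_q = -45/8, G_p = -435/32, G_q = -9
E_qq = 0, F_pq = 15/2, G_pp = 145/8
Compute both Brioschi determinants and normalise by (EG - F^2)^2.
M1 = [[-E_qq/2 + F_pq - G_pp/2, E_p/2, F_p - E_q/2], [F_q - G_p/2, E, F], [G_q/2, F, G]] = [[-25/16, -39/4, -129/8], [75/64, 121/16, 387/64], [-9/2, 387/64, 1369/256]]; det M1 = -22457125/65536
M2 = [[0, E_q/2, G_p/2], [E_q/2, E, F], [G_p/2, F, G]] = [[0, 0, -435/64], [0, 121/16, 387/64], [-435/64, 387/64, 1369/256]]; det M2 = -22896225/65536
det M1 - det M2 = 109775/16384; K = 109775/16384 / (1985/512)^2 = 70256/157609

Answer: K = 70256/157609


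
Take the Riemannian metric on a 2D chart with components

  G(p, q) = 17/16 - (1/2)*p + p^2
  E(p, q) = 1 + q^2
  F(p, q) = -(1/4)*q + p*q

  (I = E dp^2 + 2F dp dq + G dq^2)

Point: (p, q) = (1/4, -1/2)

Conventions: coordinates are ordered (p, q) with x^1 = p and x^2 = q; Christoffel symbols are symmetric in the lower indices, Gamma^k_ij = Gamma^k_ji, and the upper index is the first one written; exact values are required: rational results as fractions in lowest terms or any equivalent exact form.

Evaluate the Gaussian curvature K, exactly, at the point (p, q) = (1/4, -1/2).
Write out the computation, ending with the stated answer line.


E = 5/4, F = 0, G = 1, EG - F^2 = 5/4 at the point
E_p = 0, E_q = -1, F_p = -1/2, F_q = 0, G_p = 0, G_q = 0
E_qq = 2, F_pq = 1, G_pp = 2
Using the Brioschi determinant formula for K from the metric derivatives:
M1 = [[-E_qq/2 + F_pq - G_pp/2, E_p/2, F_p - E_q/2], [F_q - G_p/2, E, F], [G_q/2, F, G]] = [[-1, 0, 0], [0, 5/4, 0], [0, 0, 1]]; det M1 = -5/4
M2 = [[0, E_q/2, G_p/2], [E_q/2, E, F], [G_p/2, F, G]] = [[0, -1/2, 0], [-1/2, 5/4, 0], [0, 0, 1]]; det M2 = -1/4
det M1 - det M2 = -1; K = -1 / (5/4)^2 = -16/25

Answer: K = -16/25


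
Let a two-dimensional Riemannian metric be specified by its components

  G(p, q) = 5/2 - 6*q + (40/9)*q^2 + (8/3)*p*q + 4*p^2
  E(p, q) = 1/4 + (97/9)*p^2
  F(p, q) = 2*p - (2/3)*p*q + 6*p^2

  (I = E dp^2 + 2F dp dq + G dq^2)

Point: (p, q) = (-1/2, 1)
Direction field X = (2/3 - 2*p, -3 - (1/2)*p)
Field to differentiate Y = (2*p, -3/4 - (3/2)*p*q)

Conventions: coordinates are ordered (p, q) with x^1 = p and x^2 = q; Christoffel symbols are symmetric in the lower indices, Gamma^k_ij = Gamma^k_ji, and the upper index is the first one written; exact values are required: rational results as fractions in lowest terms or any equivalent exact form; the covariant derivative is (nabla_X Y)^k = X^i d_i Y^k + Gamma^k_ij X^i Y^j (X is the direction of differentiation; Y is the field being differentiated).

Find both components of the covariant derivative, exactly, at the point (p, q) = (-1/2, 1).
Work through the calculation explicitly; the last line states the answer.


E = 53/18, F = 5/6, G = 11/18 at the point
E_p = -97/9, E_q = 0, F_p = -14/3, F_q = 1/3, G_p = -4/3, G_q = 14/9
EG - F^2 = 179/162;  g^inv = (162/179) * [[11/18, -5/6], [-5/6, 53/18]]
first-kind symbols [ij,l] = (1/2)(d_i g_jl + d_j g_il - d_l g_ij): [pp,p] = E_p/2 = -97/18, [pp,q] = F_p - E_q/2 = -14/3, [pq,p] = E_q/2 = 0, [pq,q] = G_p/2 = -2/3, [qq,p] = F_q - G_p/2 = 1, [qq,q] = G_q/2 = 7/9
Gamma^p_ij = (G*[ij,p] - F*[ij,q])/(EG - F^2), Gamma^q_ij = (E*[ij,q] - F*[ij,p])/(EG - F^2)
Gamma_ppp = 193/358, Gamma_ppq = 90/179, Gamma_pqq = -6/179, Gamma_qpp = -2997/358, Gamma_qpq = -318/179, Gamma_qqq = 236/179
X = (5/3, -11/4), Y = (-1, 0) at the point

Answer: (nabla_X Y)^p = 2050/537, (nabla_X Y)^q = 12901/2864


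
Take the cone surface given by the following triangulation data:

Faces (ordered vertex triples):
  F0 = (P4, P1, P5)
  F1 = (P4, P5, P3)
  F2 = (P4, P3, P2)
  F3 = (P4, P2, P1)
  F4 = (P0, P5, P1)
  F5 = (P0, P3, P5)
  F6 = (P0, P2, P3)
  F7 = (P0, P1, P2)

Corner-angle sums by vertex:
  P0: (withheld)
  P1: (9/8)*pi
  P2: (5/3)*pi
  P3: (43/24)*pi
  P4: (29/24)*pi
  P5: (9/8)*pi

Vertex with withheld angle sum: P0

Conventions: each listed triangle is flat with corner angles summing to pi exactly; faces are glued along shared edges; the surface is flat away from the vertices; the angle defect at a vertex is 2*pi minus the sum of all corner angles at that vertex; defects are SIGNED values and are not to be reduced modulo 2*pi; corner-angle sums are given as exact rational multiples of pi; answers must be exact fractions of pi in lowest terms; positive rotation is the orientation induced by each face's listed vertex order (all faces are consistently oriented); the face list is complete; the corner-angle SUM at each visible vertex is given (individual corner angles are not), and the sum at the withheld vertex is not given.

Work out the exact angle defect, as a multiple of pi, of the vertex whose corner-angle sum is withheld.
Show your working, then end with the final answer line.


V = 6, E = 12, F = 8; chi = V - E + F = 2
Gauss-Bonnet: total defect = 2*pi*chi = 4*pi; visible defects sum to (37/12)*pi

Answer: defect(P0) = (11/12)*pi


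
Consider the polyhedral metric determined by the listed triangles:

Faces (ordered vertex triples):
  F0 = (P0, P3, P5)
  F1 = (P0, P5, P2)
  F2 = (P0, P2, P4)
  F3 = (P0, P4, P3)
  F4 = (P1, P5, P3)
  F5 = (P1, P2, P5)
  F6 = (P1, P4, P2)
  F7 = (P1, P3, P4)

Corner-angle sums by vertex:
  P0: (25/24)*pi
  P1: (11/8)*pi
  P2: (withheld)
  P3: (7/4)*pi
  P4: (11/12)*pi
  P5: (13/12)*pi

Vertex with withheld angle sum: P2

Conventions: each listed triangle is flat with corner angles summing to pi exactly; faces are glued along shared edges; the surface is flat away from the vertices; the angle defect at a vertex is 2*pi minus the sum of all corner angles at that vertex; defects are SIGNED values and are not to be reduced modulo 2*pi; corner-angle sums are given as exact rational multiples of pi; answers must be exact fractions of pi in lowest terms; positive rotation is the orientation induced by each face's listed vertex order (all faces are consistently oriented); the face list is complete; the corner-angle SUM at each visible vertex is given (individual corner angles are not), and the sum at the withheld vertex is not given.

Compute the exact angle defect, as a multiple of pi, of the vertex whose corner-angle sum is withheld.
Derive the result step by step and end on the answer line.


V = 6, E = 12, F = 8; chi = V - E + F = 2
Gauss-Bonnet: total defect = 2*pi*chi = 4*pi; visible defects sum to (23/6)*pi

Answer: defect(P2) = pi/6


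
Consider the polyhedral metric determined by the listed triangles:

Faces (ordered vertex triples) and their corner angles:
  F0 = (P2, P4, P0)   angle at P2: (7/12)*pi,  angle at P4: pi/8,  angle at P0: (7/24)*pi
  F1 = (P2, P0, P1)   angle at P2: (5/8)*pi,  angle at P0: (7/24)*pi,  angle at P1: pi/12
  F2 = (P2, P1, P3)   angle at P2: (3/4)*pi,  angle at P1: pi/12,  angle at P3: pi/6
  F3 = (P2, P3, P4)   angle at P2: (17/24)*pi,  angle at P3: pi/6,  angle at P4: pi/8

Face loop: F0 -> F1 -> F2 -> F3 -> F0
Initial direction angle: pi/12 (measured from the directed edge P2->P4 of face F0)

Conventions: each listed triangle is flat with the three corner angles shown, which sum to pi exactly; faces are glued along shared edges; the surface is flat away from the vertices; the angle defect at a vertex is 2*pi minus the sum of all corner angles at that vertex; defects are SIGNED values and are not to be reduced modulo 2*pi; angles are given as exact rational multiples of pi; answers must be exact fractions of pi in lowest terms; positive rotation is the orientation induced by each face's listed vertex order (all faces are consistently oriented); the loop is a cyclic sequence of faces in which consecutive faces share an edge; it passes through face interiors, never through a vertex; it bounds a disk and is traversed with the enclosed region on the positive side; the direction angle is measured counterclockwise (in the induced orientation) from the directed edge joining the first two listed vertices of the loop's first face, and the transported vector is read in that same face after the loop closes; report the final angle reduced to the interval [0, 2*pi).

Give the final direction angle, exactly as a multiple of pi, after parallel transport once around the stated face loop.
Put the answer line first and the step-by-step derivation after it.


Answer: final direction angle = (17/12)*pi

enclosed vertex P2: corner angles sum to (8/3)*pi, defect = 2*pi - (8/3)*pi = (-2/3)*pi
the rotation equals the total enclosed defect, so the final angle is initial + defects (mod 2*pi)
final angle = pi/12 - (2/3)*pi = (17/12)*pi (mod 2*pi)


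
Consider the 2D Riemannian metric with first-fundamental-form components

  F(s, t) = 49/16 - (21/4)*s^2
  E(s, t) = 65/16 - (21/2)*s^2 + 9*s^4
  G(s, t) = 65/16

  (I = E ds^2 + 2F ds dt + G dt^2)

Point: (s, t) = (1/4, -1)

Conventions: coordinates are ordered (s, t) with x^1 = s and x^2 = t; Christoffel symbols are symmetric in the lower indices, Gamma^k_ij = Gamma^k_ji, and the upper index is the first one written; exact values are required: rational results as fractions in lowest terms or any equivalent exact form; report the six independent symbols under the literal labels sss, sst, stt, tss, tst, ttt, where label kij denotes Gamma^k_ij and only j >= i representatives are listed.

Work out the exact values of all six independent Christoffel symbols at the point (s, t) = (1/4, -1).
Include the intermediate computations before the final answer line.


E = 881/256, F = 175/64, G = 65/16 at the point
E_s = -75/16, E_t = 0, F_s = -21/8, F_t = 0, G_s = 0, G_t = 0
EG - F^2 = 1665/256;  g^inv = (256/1665) * [[65/16, -175/64], [-175/64, 881/256]]
first-kind symbols [ij,l] = (1/2)(d_i g_jl + d_j g_il - d_l g_ij): [ss,s] = E_s/2 = -75/32, [ss,t] = F_s - E_t/2 = -21/8, [st,s] = E_t/2 = 0, [st,t] = G_s/2 = 0, [tt,s] = F_t - G_s/2 = 0, [tt,t] = G_t/2 = 0
Gamma^s_ij = (G*[ij,s] - F*[ij,t])/(EG - F^2), Gamma^t_ij = (E*[ij,t] - F*[ij,s])/(EG - F^2)

Answer: Gamma_sss = -40/111, Gamma_sst = 0, Gamma_stt = 0, Gamma_tss = -224/555, Gamma_tst = 0, Gamma_ttt = 0


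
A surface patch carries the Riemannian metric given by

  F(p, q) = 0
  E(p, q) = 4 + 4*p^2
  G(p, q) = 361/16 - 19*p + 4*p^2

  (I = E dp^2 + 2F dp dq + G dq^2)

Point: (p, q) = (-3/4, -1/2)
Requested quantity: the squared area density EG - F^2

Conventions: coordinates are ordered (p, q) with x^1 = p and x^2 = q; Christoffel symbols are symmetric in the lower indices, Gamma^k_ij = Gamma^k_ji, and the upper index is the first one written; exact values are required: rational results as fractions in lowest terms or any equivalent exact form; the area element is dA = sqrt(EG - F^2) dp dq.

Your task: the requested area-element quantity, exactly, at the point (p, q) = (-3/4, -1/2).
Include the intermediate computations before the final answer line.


E = 25/4, F = 0, G = 625/16; EG - F^2 = 15625/64

Answer: EG - F^2 = 15625/64


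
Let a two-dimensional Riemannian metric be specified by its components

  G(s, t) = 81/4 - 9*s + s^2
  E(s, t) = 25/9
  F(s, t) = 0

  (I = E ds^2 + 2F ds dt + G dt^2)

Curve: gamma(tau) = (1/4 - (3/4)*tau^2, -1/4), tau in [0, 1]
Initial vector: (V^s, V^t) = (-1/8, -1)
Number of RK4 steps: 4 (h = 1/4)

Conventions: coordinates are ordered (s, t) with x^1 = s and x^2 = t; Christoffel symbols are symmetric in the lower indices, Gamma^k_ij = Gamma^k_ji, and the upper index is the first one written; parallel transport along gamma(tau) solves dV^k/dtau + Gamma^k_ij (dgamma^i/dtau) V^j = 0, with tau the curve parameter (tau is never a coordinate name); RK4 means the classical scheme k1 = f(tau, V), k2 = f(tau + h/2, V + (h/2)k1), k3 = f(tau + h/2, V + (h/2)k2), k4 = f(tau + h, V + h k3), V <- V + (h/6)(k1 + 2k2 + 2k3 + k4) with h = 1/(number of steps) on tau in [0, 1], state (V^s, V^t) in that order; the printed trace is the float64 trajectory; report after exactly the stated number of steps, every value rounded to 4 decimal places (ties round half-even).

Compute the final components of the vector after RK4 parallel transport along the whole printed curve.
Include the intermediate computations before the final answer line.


gamma'(tau) = (-(3/2)*tau, 0); f(tau, V)^k = -Gamma^k_ij(gamma(tau)) gamma'^i(tau) V^j; h = 1/4; intermediate values shown to 6 dp
curve data and Christoffel symbols at the stage parameters:
  tau = 0.000000: gamma = (0.250000, -0.250000), gamma' = (0.000000, 0.000000); Gamma_sss = 0.000000, Gamma_sst = 0.000000, Gamma_stt = 1.530000, Gamma_tss = 0.000000, Gamma_tst = -0.235294, Gamma_ttt = 0.000000
  tau = 0.125000: gamma = (0.238281, -0.250000), gamma' = (-0.187500, 0.000000); Gamma_sss = 0.000000, Gamma_sst = 0.000000, Gamma_stt = 1.534219, Gamma_tss = 0.000000, Gamma_tst = -0.234647, Gamma_ttt = 0.000000
  tau = 0.250000: gamma = (0.203125, -0.250000), gamma' = (-0.375000, 0.000000); Gamma_sss = 0.000000, Gamma_sst = 0.000000, Gamma_stt = 1.546875, Gamma_tss = 0.000000, Gamma_tst = -0.232727, Gamma_ttt = 0.000000
  tau = 0.375000: gamma = (0.144531, -0.250000), gamma' = (-0.562500, 0.000000); Gamma_sss = 0.000000, Gamma_sst = 0.000000, Gamma_stt = 1.567969, Gamma_tss = 0.000000, Gamma_tst = -0.229596, Gamma_ttt = 0.000000
  tau = 0.500000: gamma = (0.062500, -0.250000), gamma' = (-0.750000, 0.000000); Gamma_sss = 0.000000, Gamma_sst = 0.000000, Gamma_stt = 1.597500, Gamma_tss = 0.000000, Gamma_tst = -0.225352, Gamma_ttt = 0.000000
  tau = 0.625000: gamma = (-0.042969, -0.250000), gamma' = (-0.937500, 0.000000); Gamma_sss = 0.000000, Gamma_sst = 0.000000, Gamma_stt = 1.635469, Gamma_tss = 0.000000, Gamma_tst = -0.220120, Gamma_ttt = 0.000000
  tau = 0.750000: gamma = (-0.171875, -0.250000), gamma' = (-1.125000, 0.000000); Gamma_sss = 0.000000, Gamma_sst = 0.000000, Gamma_stt = 1.681875, Gamma_tss = 0.000000, Gamma_tst = -0.214047, Gamma_ttt = 0.000000
  tau = 0.875000: gamma = (-0.324219, -0.250000), gamma' = (-1.312500, 0.000000); Gamma_sss = 0.000000, Gamma_sst = 0.000000, Gamma_stt = 1.736719, Gamma_tss = 0.000000, Gamma_tst = -0.207287, Gamma_ttt = 0.000000
  tau = 1.000000: gamma = (-0.500000, -0.250000), gamma' = (-1.500000, 0.000000); Gamma_sss = 0.000000, Gamma_sst = 0.000000, Gamma_stt = 1.800000, Gamma_tss = 0.000000, Gamma_tst = -0.200000, Gamma_ttt = 0.000000
step 0: V^s = -0.1250, V^t = -1.0000
step 1: k1 = (0.000000, 0.000000), k2 = (0.000000, 0.043996), k3 = (0.000000, 0.043754), k4 = (0.000000, 0.086318); V <- V + (h/6)(k1 + 2k2 + 2k3 + k4): V^s = -0.1250, V^t = -0.9891
step 2: k1 = (0.000000, 0.086321), k2 = (0.000000, 0.126346), k3 = (0.000000, 0.125699), k4 = (0.000000, 0.161859); V <- V + (h/6)(k1 + 2k2 + 2k3 + k4): V^s = -0.1250, V^t = -0.9577
step 3: k1 = (0.000000, 0.161873), k2 = (0.000000, 0.193468), k3 = (0.000000, 0.192653), k4 = (0.000000, 0.219030); V <- V + (h/6)(k1 + 2k2 + 2k3 + k4): V^s = -0.1250, V^t = -0.9097
step 4: k1 = (0.000000, 0.219058), k2 = (0.000000, 0.240047), k3 = (0.000000, 0.239333), k4 = (0.000000, 0.254960); V <- V + (h/6)(k1 + 2k2 + 2k3 + k4): V^s = -0.1250, V^t = -0.8500

Answer: V^s = -0.1250, V^t = -0.8500
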